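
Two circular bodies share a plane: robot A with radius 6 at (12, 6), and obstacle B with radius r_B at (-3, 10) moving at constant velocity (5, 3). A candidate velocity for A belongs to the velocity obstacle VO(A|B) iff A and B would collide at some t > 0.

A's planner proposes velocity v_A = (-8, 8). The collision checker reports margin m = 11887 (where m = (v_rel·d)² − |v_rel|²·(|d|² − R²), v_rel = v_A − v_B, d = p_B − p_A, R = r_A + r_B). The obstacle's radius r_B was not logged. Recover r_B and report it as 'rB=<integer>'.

m = 11887
d = (-15, 4);  v_rel = (-13, 5),  |v_rel|² = 194
v_rel×d = (-13)·(4) − (5)·(-15) = 23
since m = R²·194 − 23²:  R² = (529 + 11887) / 194 = 64
R = √64 = 8  ⇒  r_B = 8 − 6 = 2

rB=2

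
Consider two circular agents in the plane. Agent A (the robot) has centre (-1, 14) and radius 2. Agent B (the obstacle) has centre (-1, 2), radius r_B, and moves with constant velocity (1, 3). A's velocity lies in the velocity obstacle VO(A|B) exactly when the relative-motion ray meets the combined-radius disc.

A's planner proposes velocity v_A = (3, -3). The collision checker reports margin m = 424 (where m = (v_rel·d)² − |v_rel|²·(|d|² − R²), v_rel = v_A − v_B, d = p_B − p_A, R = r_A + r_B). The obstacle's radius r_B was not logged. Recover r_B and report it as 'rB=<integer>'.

m = 424
d = (0, -12);  v_rel = (2, -6),  |v_rel|² = 40
v_rel×d = (2)·(-12) − (-6)·(0) = -24
since m = R²·40 − (-24)²:  R² = (576 + 424) / 40 = 25
R = √25 = 5  ⇒  r_B = 5 − 2 = 3

rB=3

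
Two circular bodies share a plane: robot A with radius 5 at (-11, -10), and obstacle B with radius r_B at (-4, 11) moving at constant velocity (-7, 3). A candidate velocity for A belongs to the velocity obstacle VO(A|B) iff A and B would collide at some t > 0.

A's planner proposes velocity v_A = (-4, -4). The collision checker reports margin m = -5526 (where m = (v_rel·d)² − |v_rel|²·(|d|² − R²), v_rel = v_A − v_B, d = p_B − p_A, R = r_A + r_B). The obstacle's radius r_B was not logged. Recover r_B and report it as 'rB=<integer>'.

m = -5526
d = (7, 21);  v_rel = (3, -7),  |v_rel|² = 58
v_rel×d = (3)·(21) − (-7)·(7) = 112
since m = R²·58 − 112²:  R² = (12544 + -5526) / 58 = 121
R = √121 = 11  ⇒  r_B = 11 − 5 = 6

rB=6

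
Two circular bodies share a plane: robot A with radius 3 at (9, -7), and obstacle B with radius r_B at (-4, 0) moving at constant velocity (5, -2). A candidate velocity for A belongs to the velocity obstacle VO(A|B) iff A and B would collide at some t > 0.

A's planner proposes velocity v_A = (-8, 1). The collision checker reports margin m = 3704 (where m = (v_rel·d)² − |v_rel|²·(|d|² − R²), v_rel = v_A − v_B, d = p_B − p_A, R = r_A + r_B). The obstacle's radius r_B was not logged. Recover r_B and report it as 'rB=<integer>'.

m = 3704
d = (-13, 7);  v_rel = (-13, 3),  |v_rel|² = 178
v_rel×d = (-13)·(7) − (3)·(-13) = -52
since m = R²·178 − (-52)²:  R² = (2704 + 3704) / 178 = 36
R = √36 = 6  ⇒  r_B = 6 − 3 = 3

rB=3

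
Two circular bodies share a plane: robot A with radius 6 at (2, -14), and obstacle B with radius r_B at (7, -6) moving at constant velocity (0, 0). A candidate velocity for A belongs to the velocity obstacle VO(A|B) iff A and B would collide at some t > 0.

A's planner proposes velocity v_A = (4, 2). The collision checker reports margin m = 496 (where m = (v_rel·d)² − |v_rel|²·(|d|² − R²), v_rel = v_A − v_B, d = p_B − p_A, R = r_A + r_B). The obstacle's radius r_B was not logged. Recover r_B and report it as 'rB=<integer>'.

m = 496
d = (5, 8);  v_rel = (4, 2),  |v_rel|² = 20
v_rel×d = (4)·(8) − (2)·(5) = 22
since m = R²·20 − 22²:  R² = (484 + 496) / 20 = 49
R = √49 = 7  ⇒  r_B = 7 − 6 = 1

rB=1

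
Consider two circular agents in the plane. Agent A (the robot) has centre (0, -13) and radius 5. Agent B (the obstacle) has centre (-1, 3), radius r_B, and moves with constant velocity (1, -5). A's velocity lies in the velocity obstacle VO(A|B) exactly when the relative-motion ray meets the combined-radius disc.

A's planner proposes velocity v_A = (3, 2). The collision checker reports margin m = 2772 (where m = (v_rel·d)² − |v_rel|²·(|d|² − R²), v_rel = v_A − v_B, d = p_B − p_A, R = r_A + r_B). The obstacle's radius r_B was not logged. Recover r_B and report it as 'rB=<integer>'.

m = 2772
d = (-1, 16);  v_rel = (2, 7),  |v_rel|² = 53
v_rel×d = (2)·(16) − (7)·(-1) = 39
since m = R²·53 − 39²:  R² = (1521 + 2772) / 53 = 81
R = √81 = 9  ⇒  r_B = 9 − 5 = 4

rB=4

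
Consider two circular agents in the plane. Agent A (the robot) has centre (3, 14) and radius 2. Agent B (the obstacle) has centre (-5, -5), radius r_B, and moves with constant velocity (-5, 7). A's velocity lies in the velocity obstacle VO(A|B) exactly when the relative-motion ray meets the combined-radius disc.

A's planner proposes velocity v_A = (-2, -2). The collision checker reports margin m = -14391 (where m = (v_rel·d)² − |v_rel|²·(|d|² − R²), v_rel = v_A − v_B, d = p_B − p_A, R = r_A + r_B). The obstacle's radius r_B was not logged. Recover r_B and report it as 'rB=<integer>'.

m = -14391
d = (-8, -19);  v_rel = (3, -9),  |v_rel|² = 90
v_rel×d = (3)·(-19) − (-9)·(-8) = -129
since m = R²·90 − (-129)²:  R² = (16641 + -14391) / 90 = 25
R = √25 = 5  ⇒  r_B = 5 − 2 = 3

rB=3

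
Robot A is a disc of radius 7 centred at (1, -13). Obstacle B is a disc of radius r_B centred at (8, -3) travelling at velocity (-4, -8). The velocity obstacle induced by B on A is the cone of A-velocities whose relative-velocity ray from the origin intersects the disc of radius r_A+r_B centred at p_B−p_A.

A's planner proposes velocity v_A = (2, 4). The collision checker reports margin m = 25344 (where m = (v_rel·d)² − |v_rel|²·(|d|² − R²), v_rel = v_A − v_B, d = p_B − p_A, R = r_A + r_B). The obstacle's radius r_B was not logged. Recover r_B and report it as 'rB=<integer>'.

m = 25344
d = (7, 10);  v_rel = (6, 12),  |v_rel|² = 180
v_rel×d = (6)·(10) − (12)·(7) = -24
since m = R²·180 − (-24)²:  R² = (576 + 25344) / 180 = 144
R = √144 = 12  ⇒  r_B = 12 − 7 = 5

rB=5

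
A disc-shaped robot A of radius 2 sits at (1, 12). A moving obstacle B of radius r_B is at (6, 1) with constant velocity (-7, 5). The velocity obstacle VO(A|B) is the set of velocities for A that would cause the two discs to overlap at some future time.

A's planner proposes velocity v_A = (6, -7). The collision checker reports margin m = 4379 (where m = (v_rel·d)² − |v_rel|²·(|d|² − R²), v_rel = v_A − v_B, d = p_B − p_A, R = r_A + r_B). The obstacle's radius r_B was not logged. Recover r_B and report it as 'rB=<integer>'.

m = 4379
d = (5, -11);  v_rel = (13, -12),  |v_rel|² = 313
v_rel×d = (13)·(-11) − (-12)·(5) = -83
since m = R²·313 − (-83)²:  R² = (6889 + 4379) / 313 = 36
R = √36 = 6  ⇒  r_B = 6 − 2 = 4

rB=4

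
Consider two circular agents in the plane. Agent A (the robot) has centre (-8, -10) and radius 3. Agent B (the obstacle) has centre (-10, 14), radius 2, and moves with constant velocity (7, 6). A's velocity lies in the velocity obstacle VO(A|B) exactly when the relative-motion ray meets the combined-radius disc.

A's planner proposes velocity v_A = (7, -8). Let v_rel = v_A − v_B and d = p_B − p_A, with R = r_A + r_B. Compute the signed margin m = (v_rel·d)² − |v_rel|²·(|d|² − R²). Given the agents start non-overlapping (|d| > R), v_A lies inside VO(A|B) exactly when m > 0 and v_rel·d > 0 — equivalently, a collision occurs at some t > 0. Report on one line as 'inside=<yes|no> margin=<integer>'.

d = (-2, 24),  |d|² = 580;  R = 3+2 = 5,  c = 580−5² = 555
v_rel = (0, -14),  |v_rel|² = 196;  v_rel·d = (0)·(-2) + (-14)·(24) = -336
196·t² + 672·t + 555 = 0  ⇒  m = (-336)² − 196·555 = 4116
m = 4116 > 0,  v_rel·d = -336 < 0  ⇒  outside

inside=no margin=4116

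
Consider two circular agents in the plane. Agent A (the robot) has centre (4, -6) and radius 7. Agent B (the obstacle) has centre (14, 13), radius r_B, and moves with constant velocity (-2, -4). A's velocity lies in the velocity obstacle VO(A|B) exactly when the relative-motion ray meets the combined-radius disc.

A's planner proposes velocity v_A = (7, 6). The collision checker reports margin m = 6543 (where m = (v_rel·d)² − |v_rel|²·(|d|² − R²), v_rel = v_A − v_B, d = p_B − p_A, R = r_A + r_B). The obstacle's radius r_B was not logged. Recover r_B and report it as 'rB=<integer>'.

m = 6543
d = (10, 19);  v_rel = (9, 10),  |v_rel|² = 181
v_rel×d = (9)·(19) − (10)·(10) = 71
since m = R²·181 − 71²:  R² = (5041 + 6543) / 181 = 64
R = √64 = 8  ⇒  r_B = 8 − 7 = 1

rB=1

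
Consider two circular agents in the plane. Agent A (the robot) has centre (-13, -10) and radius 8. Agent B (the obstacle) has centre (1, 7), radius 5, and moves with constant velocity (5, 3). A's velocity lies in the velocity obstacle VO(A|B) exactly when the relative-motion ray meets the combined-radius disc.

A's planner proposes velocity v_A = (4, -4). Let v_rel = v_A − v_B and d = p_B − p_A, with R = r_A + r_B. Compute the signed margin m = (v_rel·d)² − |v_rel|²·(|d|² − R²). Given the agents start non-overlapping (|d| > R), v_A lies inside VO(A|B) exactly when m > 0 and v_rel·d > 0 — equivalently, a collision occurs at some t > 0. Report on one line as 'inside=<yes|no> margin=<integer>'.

d = (14, 17),  |d|² = 485;  R = 8+5 = 13,  c = 485−13² = 316
v_rel = (-1, -7),  |v_rel|² = 50;  v_rel·d = (-1)·(14) + (-7)·(17) = -133
50·t² + 266·t + 316 = 0  ⇒  m = (-133)² − 50·316 = 1889
m = 1889 > 0,  v_rel·d = -133 < 0  ⇒  outside

inside=no margin=1889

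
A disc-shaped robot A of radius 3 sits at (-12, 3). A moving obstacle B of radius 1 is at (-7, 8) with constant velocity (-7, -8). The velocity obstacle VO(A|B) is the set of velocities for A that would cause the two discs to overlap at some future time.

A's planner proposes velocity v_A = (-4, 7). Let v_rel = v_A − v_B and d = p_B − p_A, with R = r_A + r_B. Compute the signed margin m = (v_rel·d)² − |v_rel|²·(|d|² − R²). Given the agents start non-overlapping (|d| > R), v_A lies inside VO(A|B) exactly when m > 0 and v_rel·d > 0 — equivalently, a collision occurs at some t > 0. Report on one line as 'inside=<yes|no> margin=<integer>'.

d = (5, 5),  |d|² = 50;  R = 3+1 = 4,  c = 50−4² = 34
v_rel = (3, 15),  |v_rel|² = 234;  v_rel·d = (3)·(5) + (15)·(5) = 90
234·t² − 180·t + 34 = 0  ⇒  m = 90² − 234·34 = 144
m = 144 > 0,  v_rel·d = 90 > 0  ⇒  inside

inside=yes margin=144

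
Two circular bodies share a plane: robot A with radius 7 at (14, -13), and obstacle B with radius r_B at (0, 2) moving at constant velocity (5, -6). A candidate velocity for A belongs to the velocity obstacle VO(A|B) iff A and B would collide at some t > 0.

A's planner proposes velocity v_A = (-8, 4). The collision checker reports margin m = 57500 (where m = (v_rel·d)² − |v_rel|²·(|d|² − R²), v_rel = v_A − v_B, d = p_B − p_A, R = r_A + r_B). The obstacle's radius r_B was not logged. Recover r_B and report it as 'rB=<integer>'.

m = 57500
d = (-14, 15);  v_rel = (-13, 10),  |v_rel|² = 269
v_rel×d = (-13)·(15) − (10)·(-14) = -55
since m = R²·269 − (-55)²:  R² = (3025 + 57500) / 269 = 225
R = √225 = 15  ⇒  r_B = 15 − 7 = 8

rB=8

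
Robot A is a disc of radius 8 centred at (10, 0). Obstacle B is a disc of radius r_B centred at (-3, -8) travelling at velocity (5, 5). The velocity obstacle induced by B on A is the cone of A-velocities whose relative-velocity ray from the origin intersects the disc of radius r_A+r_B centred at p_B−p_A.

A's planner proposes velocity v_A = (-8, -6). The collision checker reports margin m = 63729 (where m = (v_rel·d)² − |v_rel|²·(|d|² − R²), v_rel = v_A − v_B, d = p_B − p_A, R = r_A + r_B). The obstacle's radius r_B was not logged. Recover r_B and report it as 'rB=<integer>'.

m = 63729
d = (-13, -8);  v_rel = (-13, -11),  |v_rel|² = 290
v_rel×d = (-13)·(-8) − (-11)·(-13) = -39
since m = R²·290 − (-39)²:  R² = (1521 + 63729) / 290 = 225
R = √225 = 15  ⇒  r_B = 15 − 8 = 7

rB=7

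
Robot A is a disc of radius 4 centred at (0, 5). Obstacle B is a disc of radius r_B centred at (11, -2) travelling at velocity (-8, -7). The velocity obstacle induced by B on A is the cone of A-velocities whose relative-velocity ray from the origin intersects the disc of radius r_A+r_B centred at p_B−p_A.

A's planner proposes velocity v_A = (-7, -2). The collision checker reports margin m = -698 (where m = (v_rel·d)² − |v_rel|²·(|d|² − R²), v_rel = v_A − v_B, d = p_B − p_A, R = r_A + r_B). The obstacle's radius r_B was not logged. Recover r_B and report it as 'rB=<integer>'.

m = -698
d = (11, -7);  v_rel = (1, 5),  |v_rel|² = 26
v_rel×d = (1)·(-7) − (5)·(11) = -62
since m = R²·26 − (-62)²:  R² = (3844 + -698) / 26 = 121
R = √121 = 11  ⇒  r_B = 11 − 4 = 7

rB=7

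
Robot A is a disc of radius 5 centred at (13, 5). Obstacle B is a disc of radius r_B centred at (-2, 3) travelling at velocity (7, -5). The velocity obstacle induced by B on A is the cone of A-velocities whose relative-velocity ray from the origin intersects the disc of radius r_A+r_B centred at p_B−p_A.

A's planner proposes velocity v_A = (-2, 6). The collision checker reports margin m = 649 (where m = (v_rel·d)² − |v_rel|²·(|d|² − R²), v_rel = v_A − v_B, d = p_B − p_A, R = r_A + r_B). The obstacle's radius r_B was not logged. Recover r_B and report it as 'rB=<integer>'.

m = 649
d = (-15, -2);  v_rel = (-9, 11),  |v_rel|² = 202
v_rel×d = (-9)·(-2) − (11)·(-15) = 183
since m = R²·202 − 183²:  R² = (33489 + 649) / 202 = 169
R = √169 = 13  ⇒  r_B = 13 − 5 = 8

rB=8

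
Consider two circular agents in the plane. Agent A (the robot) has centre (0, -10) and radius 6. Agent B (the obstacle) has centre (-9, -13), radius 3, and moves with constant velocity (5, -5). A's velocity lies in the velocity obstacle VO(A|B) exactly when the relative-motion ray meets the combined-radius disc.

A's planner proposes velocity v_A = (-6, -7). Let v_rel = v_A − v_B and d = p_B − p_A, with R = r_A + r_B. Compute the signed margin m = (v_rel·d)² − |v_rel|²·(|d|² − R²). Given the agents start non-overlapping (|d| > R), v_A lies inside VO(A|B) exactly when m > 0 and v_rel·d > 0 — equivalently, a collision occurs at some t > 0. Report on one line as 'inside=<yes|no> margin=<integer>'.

d = (-9, -3),  |d|² = 90;  R = 6+3 = 9,  c = 90−9² = 9
v_rel = (-11, -2),  |v_rel|² = 125;  v_rel·d = (-11)·(-9) + (-2)·(-3) = 105
125·t² − 210·t + 9 = 0  ⇒  m = 105² − 125·9 = 9900
m = 9900 > 0,  v_rel·d = 105 > 0  ⇒  inside

inside=yes margin=9900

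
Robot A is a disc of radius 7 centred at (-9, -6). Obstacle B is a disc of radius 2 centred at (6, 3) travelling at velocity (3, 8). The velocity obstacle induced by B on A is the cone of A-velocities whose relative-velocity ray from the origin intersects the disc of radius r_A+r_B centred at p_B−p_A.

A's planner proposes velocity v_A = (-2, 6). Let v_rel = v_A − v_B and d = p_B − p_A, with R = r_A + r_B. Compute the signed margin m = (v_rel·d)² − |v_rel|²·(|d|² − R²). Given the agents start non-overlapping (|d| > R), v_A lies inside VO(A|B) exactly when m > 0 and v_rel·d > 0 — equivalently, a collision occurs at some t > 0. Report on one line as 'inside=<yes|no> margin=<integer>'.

d = (15, 9),  |d|² = 306;  R = 7+2 = 9,  c = 306−9² = 225
v_rel = (-5, -2),  |v_rel|² = 29;  v_rel·d = (-5)·(15) + (-2)·(9) = -93
29·t² + 186·t + 225 = 0  ⇒  m = (-93)² − 29·225 = 2124
m = 2124 > 0,  v_rel·d = -93 < 0  ⇒  outside

inside=no margin=2124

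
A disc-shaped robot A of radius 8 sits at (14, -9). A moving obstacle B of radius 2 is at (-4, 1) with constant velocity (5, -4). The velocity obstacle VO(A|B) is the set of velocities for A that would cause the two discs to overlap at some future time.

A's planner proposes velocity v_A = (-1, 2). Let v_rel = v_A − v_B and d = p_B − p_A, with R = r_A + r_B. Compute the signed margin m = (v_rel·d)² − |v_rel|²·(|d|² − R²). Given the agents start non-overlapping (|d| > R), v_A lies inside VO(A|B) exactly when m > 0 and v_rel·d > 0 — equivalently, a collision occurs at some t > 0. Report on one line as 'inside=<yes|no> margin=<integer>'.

d = (-18, 10),  |d|² = 424;  R = 8+2 = 10,  c = 424−10² = 324
v_rel = (-6, 6),  |v_rel|² = 72;  v_rel·d = (-6)·(-18) + (6)·(10) = 168
72·t² − 336·t + 324 = 0  ⇒  m = 168² − 72·324 = 4896
m = 4896 > 0,  v_rel·d = 168 > 0  ⇒  inside

inside=yes margin=4896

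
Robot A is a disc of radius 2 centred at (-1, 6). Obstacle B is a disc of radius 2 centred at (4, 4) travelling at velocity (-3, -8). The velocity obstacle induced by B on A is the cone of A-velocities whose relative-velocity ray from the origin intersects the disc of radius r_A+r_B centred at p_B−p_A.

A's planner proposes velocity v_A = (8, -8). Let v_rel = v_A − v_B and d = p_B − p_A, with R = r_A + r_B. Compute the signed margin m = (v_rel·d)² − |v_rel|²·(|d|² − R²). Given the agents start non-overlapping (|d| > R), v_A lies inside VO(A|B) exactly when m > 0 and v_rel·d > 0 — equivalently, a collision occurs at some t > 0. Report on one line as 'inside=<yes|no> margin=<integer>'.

d = (5, -2),  |d|² = 29;  R = 2+2 = 4,  c = 29−4² = 13
v_rel = (11, 0),  |v_rel|² = 121;  v_rel·d = (11)·(5) + (0)·(-2) = 55
121·t² − 110·t + 13 = 0  ⇒  m = 55² − 121·13 = 1452
m = 1452 > 0,  v_rel·d = 55 > 0  ⇒  inside

inside=yes margin=1452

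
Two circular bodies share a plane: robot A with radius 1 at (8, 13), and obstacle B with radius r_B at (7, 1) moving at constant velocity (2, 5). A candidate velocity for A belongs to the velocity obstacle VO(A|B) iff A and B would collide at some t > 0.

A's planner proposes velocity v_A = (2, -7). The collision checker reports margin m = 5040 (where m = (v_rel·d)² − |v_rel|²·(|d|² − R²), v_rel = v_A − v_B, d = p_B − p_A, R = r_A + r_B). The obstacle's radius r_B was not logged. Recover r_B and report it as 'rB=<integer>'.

m = 5040
d = (-1, -12);  v_rel = (0, -12),  |v_rel|² = 144
v_rel×d = (0)·(-12) − (-12)·(-1) = -12
since m = R²·144 − (-12)²:  R² = (144 + 5040) / 144 = 36
R = √36 = 6  ⇒  r_B = 6 − 1 = 5

rB=5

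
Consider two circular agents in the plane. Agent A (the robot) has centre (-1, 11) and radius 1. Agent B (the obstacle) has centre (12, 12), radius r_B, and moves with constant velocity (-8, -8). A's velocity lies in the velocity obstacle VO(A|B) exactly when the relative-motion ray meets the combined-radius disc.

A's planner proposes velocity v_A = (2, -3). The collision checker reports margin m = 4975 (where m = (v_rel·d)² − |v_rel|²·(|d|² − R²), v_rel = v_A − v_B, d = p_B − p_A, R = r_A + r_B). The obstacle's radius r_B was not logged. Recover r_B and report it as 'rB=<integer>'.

m = 4975
d = (13, 1);  v_rel = (10, 5),  |v_rel|² = 125
v_rel×d = (10)·(1) − (5)·(13) = -55
since m = R²·125 − (-55)²:  R² = (3025 + 4975) / 125 = 64
R = √64 = 8  ⇒  r_B = 8 − 1 = 7

rB=7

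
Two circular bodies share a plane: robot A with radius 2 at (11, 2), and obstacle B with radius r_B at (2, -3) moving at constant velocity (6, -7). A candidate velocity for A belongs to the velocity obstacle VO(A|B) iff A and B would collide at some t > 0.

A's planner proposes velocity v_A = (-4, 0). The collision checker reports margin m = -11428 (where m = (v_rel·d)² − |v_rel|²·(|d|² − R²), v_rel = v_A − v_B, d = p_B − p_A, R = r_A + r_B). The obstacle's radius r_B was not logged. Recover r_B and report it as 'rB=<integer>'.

m = -11428
d = (-9, -5);  v_rel = (-10, 7),  |v_rel|² = 149
v_rel×d = (-10)·(-5) − (7)·(-9) = 113
since m = R²·149 − 113²:  R² = (12769 + -11428) / 149 = 9
R = √9 = 3  ⇒  r_B = 3 − 2 = 1

rB=1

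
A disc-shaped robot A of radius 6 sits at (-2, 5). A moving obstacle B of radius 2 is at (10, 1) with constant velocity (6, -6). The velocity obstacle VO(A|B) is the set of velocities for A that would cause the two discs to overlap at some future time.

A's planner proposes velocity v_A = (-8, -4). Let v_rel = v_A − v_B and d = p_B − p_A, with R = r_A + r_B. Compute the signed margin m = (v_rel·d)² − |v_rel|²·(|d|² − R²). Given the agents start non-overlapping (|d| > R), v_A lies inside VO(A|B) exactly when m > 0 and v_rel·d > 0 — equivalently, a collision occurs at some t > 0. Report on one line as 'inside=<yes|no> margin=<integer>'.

d = (12, -4),  |d|² = 160;  R = 6+2 = 8,  c = 160−8² = 96
v_rel = (-14, 2),  |v_rel|² = 200;  v_rel·d = (-14)·(12) + (2)·(-4) = -176
200·t² + 352·t + 96 = 0  ⇒  m = (-176)² − 200·96 = 11776
m = 11776 > 0,  v_rel·d = -176 < 0  ⇒  outside

inside=no margin=11776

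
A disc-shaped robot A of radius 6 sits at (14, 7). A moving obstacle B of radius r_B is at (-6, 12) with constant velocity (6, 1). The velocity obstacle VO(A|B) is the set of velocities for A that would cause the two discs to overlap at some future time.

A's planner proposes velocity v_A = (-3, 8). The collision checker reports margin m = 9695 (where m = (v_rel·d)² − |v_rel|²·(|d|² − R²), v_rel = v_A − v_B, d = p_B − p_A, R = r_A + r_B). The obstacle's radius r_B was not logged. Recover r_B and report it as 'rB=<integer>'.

m = 9695
d = (-20, 5);  v_rel = (-9, 7),  |v_rel|² = 130
v_rel×d = (-9)·(5) − (7)·(-20) = 95
since m = R²·130 − 95²:  R² = (9025 + 9695) / 130 = 144
R = √144 = 12  ⇒  r_B = 12 − 6 = 6

rB=6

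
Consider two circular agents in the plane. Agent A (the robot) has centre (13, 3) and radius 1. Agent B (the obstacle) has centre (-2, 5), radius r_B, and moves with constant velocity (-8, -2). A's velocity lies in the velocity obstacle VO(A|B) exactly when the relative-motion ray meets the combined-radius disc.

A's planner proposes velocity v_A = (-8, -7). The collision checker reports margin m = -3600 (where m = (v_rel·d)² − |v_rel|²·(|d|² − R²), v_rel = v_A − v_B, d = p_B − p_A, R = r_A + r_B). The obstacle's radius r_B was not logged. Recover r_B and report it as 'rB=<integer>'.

m = -3600
d = (-15, 2);  v_rel = (0, -5),  |v_rel|² = 25
v_rel×d = (0)·(2) − (-5)·(-15) = -75
since m = R²·25 − (-75)²:  R² = (5625 + -3600) / 25 = 81
R = √81 = 9  ⇒  r_B = 9 − 1 = 8

rB=8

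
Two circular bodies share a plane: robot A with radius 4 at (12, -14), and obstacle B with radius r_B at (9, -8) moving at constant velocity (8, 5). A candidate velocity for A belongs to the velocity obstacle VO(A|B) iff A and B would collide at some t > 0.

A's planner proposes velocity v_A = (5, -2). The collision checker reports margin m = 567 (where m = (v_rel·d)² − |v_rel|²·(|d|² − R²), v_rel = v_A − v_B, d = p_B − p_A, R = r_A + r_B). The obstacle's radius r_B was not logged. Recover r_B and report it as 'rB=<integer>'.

m = 567
d = (-3, 6);  v_rel = (-3, -7),  |v_rel|² = 58
v_rel×d = (-3)·(6) − (-7)·(-3) = -39
since m = R²·58 − (-39)²:  R² = (1521 + 567) / 58 = 36
R = √36 = 6  ⇒  r_B = 6 − 4 = 2

rB=2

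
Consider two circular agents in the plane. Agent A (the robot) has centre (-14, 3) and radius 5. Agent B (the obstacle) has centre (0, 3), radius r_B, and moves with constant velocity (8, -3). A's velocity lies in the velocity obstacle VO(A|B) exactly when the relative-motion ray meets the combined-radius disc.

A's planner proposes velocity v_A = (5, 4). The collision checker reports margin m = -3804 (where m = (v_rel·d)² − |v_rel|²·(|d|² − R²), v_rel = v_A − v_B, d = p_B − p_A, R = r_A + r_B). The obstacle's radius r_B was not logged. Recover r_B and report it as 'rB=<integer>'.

m = -3804
d = (14, 0);  v_rel = (-3, 7),  |v_rel|² = 58
v_rel×d = (-3)·(0) − (7)·(14) = -98
since m = R²·58 − (-98)²:  R² = (9604 + -3804) / 58 = 100
R = √100 = 10  ⇒  r_B = 10 − 5 = 5

rB=5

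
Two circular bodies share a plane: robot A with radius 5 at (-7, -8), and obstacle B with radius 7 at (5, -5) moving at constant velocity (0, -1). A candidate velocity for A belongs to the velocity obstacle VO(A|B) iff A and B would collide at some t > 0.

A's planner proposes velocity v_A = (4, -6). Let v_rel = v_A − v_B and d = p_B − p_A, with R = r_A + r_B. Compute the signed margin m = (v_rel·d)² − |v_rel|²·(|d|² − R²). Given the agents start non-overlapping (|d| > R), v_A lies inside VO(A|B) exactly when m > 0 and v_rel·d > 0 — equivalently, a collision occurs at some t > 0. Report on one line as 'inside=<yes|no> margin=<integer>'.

d = (12, 3),  |d|² = 153;  R = 5+7 = 12,  c = 153−12² = 9
v_rel = (4, -5),  |v_rel|² = 41;  v_rel·d = (4)·(12) + (-5)·(3) = 33
41·t² − 66·t + 9 = 0  ⇒  m = 33² − 41·9 = 720
m = 720 > 0,  v_rel·d = 33 > 0  ⇒  inside

inside=yes margin=720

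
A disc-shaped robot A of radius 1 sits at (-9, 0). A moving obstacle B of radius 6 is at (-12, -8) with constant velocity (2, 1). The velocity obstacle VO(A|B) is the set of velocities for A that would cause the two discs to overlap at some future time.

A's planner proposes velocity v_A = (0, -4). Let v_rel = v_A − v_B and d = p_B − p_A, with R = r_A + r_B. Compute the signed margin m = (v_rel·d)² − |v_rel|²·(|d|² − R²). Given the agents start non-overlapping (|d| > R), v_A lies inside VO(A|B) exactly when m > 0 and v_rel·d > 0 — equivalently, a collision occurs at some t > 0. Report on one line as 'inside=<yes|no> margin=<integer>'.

d = (-3, -8),  |d|² = 73;  R = 1+6 = 7,  c = 73−7² = 24
v_rel = (-2, -5),  |v_rel|² = 29;  v_rel·d = (-2)·(-3) + (-5)·(-8) = 46
29·t² − 92·t + 24 = 0  ⇒  m = 46² − 29·24 = 1420
m = 1420 > 0,  v_rel·d = 46 > 0  ⇒  inside

inside=yes margin=1420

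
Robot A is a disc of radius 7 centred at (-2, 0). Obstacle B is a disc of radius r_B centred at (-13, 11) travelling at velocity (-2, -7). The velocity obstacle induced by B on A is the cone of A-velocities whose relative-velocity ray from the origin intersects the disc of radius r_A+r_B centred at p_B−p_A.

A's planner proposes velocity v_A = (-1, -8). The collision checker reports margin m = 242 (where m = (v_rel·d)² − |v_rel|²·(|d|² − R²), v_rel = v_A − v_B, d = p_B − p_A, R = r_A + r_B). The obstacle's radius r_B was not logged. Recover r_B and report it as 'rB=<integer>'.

m = 242
d = (-11, 11);  v_rel = (1, -1),  |v_rel|² = 2
v_rel×d = (1)·(11) − (-1)·(-11) = 0
since m = R²·2 − 0²:  R² = (0 + 242) / 2 = 121
R = √121 = 11  ⇒  r_B = 11 − 7 = 4

rB=4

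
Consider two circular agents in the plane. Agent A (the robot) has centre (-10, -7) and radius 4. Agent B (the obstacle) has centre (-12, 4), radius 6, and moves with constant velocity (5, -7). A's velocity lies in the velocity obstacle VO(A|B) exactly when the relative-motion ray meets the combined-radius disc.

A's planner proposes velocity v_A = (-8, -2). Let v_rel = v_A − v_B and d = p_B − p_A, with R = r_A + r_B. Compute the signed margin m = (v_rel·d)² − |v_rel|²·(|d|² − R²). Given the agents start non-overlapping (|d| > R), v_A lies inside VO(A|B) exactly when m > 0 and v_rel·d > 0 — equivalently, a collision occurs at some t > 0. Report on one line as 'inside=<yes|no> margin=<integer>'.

d = (-2, 11),  |d|² = 125;  R = 4+6 = 10,  c = 125−10² = 25
v_rel = (-13, 5),  |v_rel|² = 194;  v_rel·d = (-13)·(-2) + (5)·(11) = 81
194·t² − 162·t + 25 = 0  ⇒  m = 81² − 194·25 = 1711
m = 1711 > 0,  v_rel·d = 81 > 0  ⇒  inside

inside=yes margin=1711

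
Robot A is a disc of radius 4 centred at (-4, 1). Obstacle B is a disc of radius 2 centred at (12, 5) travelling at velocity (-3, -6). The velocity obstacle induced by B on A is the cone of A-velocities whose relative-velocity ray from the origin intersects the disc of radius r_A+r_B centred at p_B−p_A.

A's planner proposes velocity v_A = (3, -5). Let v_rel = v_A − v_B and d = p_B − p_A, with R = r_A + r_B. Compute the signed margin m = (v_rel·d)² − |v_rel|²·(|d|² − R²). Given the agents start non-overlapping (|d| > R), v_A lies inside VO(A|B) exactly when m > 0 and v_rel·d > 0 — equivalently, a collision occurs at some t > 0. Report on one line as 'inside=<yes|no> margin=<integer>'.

d = (16, 4),  |d|² = 272;  R = 4+2 = 6,  c = 272−6² = 236
v_rel = (6, 1),  |v_rel|² = 37;  v_rel·d = (6)·(16) + (1)·(4) = 100
37·t² − 200·t + 236 = 0  ⇒  m = 100² − 37·236 = 1268
m = 1268 > 0,  v_rel·d = 100 > 0  ⇒  inside

inside=yes margin=1268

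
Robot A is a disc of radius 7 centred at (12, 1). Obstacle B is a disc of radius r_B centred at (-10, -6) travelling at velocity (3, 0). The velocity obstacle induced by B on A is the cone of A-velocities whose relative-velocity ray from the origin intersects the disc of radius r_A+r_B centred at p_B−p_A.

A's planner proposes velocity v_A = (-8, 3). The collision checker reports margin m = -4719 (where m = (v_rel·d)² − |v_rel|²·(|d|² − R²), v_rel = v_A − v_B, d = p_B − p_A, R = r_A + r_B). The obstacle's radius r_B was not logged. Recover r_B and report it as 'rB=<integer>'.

m = -4719
d = (-22, -7);  v_rel = (-11, 3),  |v_rel|² = 130
v_rel×d = (-11)·(-7) − (3)·(-22) = 143
since m = R²·130 − 143²:  R² = (20449 + -4719) / 130 = 121
R = √121 = 11  ⇒  r_B = 11 − 7 = 4

rB=4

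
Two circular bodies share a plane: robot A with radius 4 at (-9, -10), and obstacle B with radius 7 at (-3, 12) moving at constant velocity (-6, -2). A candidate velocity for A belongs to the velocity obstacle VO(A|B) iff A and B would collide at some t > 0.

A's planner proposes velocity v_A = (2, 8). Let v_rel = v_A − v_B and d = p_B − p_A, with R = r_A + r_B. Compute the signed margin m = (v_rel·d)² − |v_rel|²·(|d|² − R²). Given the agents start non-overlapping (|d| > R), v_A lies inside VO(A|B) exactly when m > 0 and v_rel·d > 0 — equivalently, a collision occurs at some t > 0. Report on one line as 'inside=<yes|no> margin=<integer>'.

d = (6, 22),  |d|² = 520;  R = 4+7 = 11,  c = 520−11² = 399
v_rel = (8, 10),  |v_rel|² = 164;  v_rel·d = (8)·(6) + (10)·(22) = 268
164·t² − 536·t + 399 = 0  ⇒  m = 268² − 164·399 = 6388
m = 6388 > 0,  v_rel·d = 268 > 0  ⇒  inside

inside=yes margin=6388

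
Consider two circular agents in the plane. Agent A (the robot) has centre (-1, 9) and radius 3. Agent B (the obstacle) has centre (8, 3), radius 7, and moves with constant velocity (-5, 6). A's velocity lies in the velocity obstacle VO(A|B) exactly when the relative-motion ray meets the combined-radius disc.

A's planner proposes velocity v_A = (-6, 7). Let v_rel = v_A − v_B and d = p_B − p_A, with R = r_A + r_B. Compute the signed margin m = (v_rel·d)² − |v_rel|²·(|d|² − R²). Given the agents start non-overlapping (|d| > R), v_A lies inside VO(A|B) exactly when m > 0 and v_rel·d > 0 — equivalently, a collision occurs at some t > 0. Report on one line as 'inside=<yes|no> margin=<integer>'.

d = (9, -6),  |d|² = 117;  R = 3+7 = 10,  c = 117−10² = 17
v_rel = (-1, 1),  |v_rel|² = 2;  v_rel·d = (-1)·(9) + (1)·(-6) = -15
2·t² + 30·t + 17 = 0  ⇒  m = (-15)² − 2·17 = 191
m = 191 > 0,  v_rel·d = -15 < 0  ⇒  outside

inside=no margin=191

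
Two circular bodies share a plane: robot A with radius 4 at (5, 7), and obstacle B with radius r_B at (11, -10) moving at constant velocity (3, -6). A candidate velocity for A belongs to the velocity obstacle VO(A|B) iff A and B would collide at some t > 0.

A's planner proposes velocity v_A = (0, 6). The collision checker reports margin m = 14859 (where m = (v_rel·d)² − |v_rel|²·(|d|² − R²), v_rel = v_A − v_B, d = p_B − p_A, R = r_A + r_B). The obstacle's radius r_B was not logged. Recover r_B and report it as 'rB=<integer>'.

m = 14859
d = (6, -17);  v_rel = (-3, 12),  |v_rel|² = 153
v_rel×d = (-3)·(-17) − (12)·(6) = -21
since m = R²·153 − (-21)²:  R² = (441 + 14859) / 153 = 100
R = √100 = 10  ⇒  r_B = 10 − 4 = 6

rB=6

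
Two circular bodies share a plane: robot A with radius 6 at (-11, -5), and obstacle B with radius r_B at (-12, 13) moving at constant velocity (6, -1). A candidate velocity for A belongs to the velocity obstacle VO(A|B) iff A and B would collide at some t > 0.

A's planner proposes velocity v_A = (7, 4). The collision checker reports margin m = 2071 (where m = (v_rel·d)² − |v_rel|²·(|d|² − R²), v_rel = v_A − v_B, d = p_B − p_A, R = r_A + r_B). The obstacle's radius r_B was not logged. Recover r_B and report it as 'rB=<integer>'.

m = 2071
d = (-1, 18);  v_rel = (1, 5),  |v_rel|² = 26
v_rel×d = (1)·(18) − (5)·(-1) = 23
since m = R²·26 − 23²:  R² = (529 + 2071) / 26 = 100
R = √100 = 10  ⇒  r_B = 10 − 6 = 4

rB=4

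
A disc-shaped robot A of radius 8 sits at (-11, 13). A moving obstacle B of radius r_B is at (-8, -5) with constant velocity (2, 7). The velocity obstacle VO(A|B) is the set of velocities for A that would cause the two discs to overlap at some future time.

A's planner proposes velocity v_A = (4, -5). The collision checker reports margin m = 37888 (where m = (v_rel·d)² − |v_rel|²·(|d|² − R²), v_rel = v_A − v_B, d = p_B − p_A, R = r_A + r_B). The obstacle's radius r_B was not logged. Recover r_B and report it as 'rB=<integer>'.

m = 37888
d = (3, -18);  v_rel = (2, -12),  |v_rel|² = 148
v_rel×d = (2)·(-18) − (-12)·(3) = 0
since m = R²·148 − 0²:  R² = (0 + 37888) / 148 = 256
R = √256 = 16  ⇒  r_B = 16 − 8 = 8

rB=8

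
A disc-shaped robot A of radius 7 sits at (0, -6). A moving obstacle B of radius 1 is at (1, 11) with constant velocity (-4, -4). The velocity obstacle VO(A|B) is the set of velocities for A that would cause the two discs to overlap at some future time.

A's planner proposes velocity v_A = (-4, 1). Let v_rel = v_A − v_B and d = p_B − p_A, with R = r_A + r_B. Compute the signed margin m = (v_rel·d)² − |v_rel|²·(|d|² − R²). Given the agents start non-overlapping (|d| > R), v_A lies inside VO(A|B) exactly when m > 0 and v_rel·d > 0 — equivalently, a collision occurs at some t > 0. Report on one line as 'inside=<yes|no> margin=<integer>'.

d = (1, 17),  |d|² = 290;  R = 7+1 = 8,  c = 290−8² = 226
v_rel = (0, 5),  |v_rel|² = 25;  v_rel·d = (0)·(1) + (5)·(17) = 85
25·t² − 170·t + 226 = 0  ⇒  m = 85² − 25·226 = 1575
m = 1575 > 0,  v_rel·d = 85 > 0  ⇒  inside

inside=yes margin=1575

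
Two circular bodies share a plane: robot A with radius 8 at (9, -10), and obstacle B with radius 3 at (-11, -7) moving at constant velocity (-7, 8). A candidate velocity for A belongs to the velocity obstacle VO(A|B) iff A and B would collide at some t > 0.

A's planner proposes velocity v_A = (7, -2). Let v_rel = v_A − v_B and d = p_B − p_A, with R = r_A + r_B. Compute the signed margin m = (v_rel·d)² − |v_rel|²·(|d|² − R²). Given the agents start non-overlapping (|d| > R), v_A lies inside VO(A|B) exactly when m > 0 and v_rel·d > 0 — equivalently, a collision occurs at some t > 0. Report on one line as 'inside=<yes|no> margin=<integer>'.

d = (-20, 3),  |d|² = 409;  R = 8+3 = 11,  c = 409−11² = 288
v_rel = (14, -10),  |v_rel|² = 296;  v_rel·d = (14)·(-20) + (-10)·(3) = -310
296·t² + 620·t + 288 = 0  ⇒  m = (-310)² − 296·288 = 10852
m = 10852 > 0,  v_rel·d = -310 < 0  ⇒  outside

inside=no margin=10852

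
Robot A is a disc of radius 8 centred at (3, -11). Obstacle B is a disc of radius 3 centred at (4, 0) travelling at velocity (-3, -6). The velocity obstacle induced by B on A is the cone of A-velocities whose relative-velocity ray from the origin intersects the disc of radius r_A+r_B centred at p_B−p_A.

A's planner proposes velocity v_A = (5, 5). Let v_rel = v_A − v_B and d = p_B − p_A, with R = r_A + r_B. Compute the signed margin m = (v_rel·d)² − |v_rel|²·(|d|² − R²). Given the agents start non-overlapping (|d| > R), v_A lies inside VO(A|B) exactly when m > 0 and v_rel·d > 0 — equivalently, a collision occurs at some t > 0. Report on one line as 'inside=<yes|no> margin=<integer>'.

d = (1, 11),  |d|² = 122;  R = 8+3 = 11,  c = 122−11² = 1
v_rel = (8, 11),  |v_rel|² = 185;  v_rel·d = (8)·(1) + (11)·(11) = 129
185·t² − 258·t + 1 = 0  ⇒  m = 129² − 185·1 = 16456
m = 16456 > 0,  v_rel·d = 129 > 0  ⇒  inside

inside=yes margin=16456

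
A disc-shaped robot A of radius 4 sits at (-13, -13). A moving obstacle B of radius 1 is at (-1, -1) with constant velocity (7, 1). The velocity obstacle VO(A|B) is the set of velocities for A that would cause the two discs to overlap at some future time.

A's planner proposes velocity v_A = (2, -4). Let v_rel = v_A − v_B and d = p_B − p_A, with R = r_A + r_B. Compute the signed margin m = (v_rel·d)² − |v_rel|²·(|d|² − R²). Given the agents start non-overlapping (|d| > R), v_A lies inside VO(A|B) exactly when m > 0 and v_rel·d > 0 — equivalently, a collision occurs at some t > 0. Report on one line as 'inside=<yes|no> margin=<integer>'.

d = (12, 12),  |d|² = 288;  R = 4+1 = 5,  c = 288−5² = 263
v_rel = (-5, -5),  |v_rel|² = 50;  v_rel·d = (-5)·(12) + (-5)·(12) = -120
50·t² + 240·t + 263 = 0  ⇒  m = (-120)² − 50·263 = 1250
m = 1250 > 0,  v_rel·d = -120 < 0  ⇒  outside

inside=no margin=1250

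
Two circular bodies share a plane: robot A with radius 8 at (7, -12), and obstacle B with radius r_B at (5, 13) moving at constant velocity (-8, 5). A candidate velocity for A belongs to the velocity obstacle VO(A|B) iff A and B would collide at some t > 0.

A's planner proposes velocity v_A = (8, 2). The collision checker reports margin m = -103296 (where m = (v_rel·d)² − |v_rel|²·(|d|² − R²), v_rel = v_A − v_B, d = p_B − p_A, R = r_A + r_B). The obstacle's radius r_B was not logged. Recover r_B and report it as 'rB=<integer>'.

m = -103296
d = (-2, 25);  v_rel = (16, -3),  |v_rel|² = 265
v_rel×d = (16)·(25) − (-3)·(-2) = 394
since m = R²·265 − 394²:  R² = (155236 + -103296) / 265 = 196
R = √196 = 14  ⇒  r_B = 14 − 8 = 6

rB=6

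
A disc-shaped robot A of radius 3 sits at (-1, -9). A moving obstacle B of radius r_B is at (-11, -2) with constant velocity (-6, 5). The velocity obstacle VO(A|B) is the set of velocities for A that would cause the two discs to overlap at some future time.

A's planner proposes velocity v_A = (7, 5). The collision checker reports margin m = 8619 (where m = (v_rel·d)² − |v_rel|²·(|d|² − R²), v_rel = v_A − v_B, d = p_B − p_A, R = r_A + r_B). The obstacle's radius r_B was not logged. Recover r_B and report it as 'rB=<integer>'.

m = 8619
d = (-10, 7);  v_rel = (13, 0),  |v_rel|² = 169
v_rel×d = (13)·(7) − (0)·(-10) = 91
since m = R²·169 − 91²:  R² = (8281 + 8619) / 169 = 100
R = √100 = 10  ⇒  r_B = 10 − 3 = 7

rB=7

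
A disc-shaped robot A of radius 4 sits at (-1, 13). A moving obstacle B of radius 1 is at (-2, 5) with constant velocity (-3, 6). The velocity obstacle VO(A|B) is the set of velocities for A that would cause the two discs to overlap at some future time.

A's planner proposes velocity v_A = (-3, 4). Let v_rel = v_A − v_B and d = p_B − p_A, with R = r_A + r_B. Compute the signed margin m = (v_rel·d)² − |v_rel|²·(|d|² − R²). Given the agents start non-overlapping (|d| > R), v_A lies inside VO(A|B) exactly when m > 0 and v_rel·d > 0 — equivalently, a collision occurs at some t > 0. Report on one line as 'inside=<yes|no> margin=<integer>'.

d = (-1, -8),  |d|² = 65;  R = 4+1 = 5,  c = 65−5² = 40
v_rel = (0, -2),  |v_rel|² = 4;  v_rel·d = (0)·(-1) + (-2)·(-8) = 16
4·t² − 32·t + 40 = 0  ⇒  m = 16² − 4·40 = 96
m = 96 > 0,  v_rel·d = 16 > 0  ⇒  inside

inside=yes margin=96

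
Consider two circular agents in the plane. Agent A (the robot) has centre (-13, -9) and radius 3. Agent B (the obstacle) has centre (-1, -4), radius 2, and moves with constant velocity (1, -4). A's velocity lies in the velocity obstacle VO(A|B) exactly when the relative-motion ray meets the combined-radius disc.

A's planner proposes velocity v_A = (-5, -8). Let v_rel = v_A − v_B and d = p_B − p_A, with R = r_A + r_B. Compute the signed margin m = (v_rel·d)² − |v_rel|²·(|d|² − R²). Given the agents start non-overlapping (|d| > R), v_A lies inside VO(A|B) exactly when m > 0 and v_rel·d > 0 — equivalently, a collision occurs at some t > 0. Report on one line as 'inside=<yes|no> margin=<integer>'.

d = (12, 5),  |d|² = 169;  R = 3+2 = 5,  c = 169−5² = 144
v_rel = (-6, -4),  |v_rel|² = 52;  v_rel·d = (-6)·(12) + (-4)·(5) = -92
52·t² + 184·t + 144 = 0  ⇒  m = (-92)² − 52·144 = 976
m = 976 > 0,  v_rel·d = -92 < 0  ⇒  outside

inside=no margin=976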